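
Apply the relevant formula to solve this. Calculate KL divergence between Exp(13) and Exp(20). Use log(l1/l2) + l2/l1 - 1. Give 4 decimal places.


KL divergence for exponential family:
KL = log(l1/l2) + l2/l1 - 1.
log(13/20) = -0.430783.
20/13 = 1.538462.
KL = -0.430783 + 1.538462 - 1 = 0.1077

0.1077


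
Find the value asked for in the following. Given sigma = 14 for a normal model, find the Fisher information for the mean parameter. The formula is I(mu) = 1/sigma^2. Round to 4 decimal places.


The Fisher information for the mean of a normal distribution is I(mu) = 1/sigma^2.
sigma = 14, so sigma^2 = 196.
I(mu) = 1/196 = 0.0051

0.0051


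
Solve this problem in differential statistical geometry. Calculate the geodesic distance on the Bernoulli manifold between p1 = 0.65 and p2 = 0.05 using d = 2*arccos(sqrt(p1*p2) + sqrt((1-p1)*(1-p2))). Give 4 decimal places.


Geodesic distance on Bernoulli manifold:
d(p1,p2) = 2*arccos(sqrt(p1*p2) + sqrt((1-p1)*(1-p2))).
sqrt(p1*p2) = sqrt(0.65*0.05) = 0.180278.
sqrt((1-p1)*(1-p2)) = sqrt(0.35*0.95) = 0.576628.
arg = 0.180278 + 0.576628 = 0.756906.
d = 2*arccos(0.756906) = 1.4245

1.4245


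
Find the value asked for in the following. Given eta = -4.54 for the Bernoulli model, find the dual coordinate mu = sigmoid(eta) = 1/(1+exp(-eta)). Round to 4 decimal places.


Dual coordinate (expectation parameter) for Bernoulli:
mu = 1/(1+exp(-eta)).
eta = -4.54.
exp(-eta) = exp(4.54) = 93.6908.
mu = 1/(1+93.6908) = 0.0106

0.0106


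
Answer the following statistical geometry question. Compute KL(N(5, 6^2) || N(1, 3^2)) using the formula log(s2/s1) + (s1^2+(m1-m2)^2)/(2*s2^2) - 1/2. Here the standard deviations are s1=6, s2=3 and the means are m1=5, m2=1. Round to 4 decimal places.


KL divergence between normal distributions:
KL = log(s2/s1) + (s1^2 + (m1-m2)^2)/(2*s2^2) - 1/2.
log(3/6) = -0.693147.
(6^2 + (5-1)^2)/(2*3^2) = (36 + 16)/18 = 2.888889.
KL = -0.693147 + 2.888889 - 0.5 = 1.6957

1.6957


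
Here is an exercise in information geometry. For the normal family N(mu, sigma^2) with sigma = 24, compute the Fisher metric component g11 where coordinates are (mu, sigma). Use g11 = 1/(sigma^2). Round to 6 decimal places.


For the 2-parameter normal family, the Fisher metric has:
  g11 = 1/sigma^2, g22 = 2/sigma^2.
sigma = 24, sigma^2 = 576.
g11 = 0.001736

0.001736


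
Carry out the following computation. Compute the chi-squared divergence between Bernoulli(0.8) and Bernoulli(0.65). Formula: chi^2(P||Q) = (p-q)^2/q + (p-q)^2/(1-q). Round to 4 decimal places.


Chi-squared divergence between Bernoulli distributions:
chi^2 = (p-q)^2/q + (p-q)^2/(1-q).
p = 0.8, q = 0.65, p-q = 0.15.
(p-q)^2 = 0.0225.
term1 = 0.0225/0.65 = 0.034615.
term2 = 0.0225/0.35 = 0.064286.
chi^2 = 0.034615 + 0.064286 = 0.0989

0.0989


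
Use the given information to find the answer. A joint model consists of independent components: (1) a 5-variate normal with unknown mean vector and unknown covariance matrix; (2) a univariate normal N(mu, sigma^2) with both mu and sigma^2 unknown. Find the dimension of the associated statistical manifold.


The dimension of a statistical manifold equals the number of free
(independent) real parameters of the model. For a product of independent
blocks the parameter counts add.
- 5-variate normal: 5 (mean) + 5*6/2 = 15 (symmetric covariance) = 20.
- normal (mu, sigma^2): 2.
Total = 20 + 2 = 22.
Dimension = 22

22


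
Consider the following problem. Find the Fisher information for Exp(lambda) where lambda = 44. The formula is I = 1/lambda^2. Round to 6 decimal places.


Fisher information for exponential: I(lambda) = 1/lambda^2.
lambda = 44, lambda^2 = 1936.
I = 1/1936 = 0.000517

0.000517


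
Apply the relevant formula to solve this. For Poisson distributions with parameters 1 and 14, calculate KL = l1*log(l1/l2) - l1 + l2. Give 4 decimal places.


KL divergence for Poisson:
KL = l1*log(l1/l2) - l1 + l2.
l1 = 1, l2 = 14.
log(1/14) = -2.639057.
l1*log(l1/l2) = 1 * -2.639057 = -2.639057.
KL = -2.639057 - 1 + 14 = 10.3609

10.3609


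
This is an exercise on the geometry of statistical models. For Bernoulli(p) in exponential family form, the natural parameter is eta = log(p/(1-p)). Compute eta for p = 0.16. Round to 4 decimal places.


Natural parameter for Bernoulli: eta = log(p/(1-p)).
p = 0.16, 1-p = 0.84.
p/(1-p) = 0.190476.
eta = log(0.190476) = -1.6582

-1.6582


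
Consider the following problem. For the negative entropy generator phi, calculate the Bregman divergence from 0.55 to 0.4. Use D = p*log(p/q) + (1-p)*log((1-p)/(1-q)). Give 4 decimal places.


Bregman divergence with negative entropy generator:
D = p*log(p/q) + (1-p)*log((1-p)/(1-q)).
p = 0.55, q = 0.4.
p*log(p/q) = 0.55*log(0.55/0.4) = 0.17515.
(1-p)*log((1-p)/(1-q)) = 0.45*log(0.45/0.6) = -0.129457.
D = 0.17515 + -0.129457 = 0.0457

0.0457


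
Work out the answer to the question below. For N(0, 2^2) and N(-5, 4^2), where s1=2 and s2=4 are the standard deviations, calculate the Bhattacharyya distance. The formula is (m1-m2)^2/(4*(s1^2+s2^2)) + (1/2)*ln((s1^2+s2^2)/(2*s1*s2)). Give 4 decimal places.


Bhattacharyya distance between two Gaussians:
DB = (m1-m2)^2/(4*(s1^2+s2^2)) + (1/2)*ln((s1^2+s2^2)/(2*s1*s2)).
(m1-m2)^2 = (5)^2 = 25.
s1^2+s2^2 = 4 + 16 = 20.
term1 = 25/80 = 0.3125.
term2 = 0.5*ln(20/16.0) = 0.111572.
DB = 0.3125 + 0.111572 = 0.4241

0.4241


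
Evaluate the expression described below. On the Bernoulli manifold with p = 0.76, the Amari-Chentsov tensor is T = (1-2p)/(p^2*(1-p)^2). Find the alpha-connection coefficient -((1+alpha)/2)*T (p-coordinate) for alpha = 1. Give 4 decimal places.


Skewness (Amari-Chentsov) tensor: T = (1-2p)/(p^2*(1-p)^2).
p = 0.76, 1-2p = -0.52, p^2 = 0.5776, (1-p)^2 = 0.0576.
T = -0.52/(0.5776 * 0.0576) = -15.629809.
In the p-coordinate, Gamma^(alpha) = Gamma^(0) - (alpha/2)*T with Gamma^(0) = (1/2)*g'(p) = -T/2,
so Gamma^(alpha) = -((1+alpha)/2)*T.
alpha = 1, -(1+alpha)/2 = -1.0.
Gamma = -1.0 * -15.629809 = 15.6298

15.6298


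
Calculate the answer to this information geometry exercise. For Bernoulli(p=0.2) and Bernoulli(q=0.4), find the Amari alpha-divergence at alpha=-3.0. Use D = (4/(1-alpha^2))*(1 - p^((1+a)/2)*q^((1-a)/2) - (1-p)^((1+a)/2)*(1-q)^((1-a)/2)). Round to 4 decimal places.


Amari alpha-divergence:
D = (4/(1-alpha^2))*(1 - p^((1+a)/2)*q^((1-a)/2) - (1-p)^((1+a)/2)*(1-q)^((1-a)/2)).
alpha = -3.0, p = 0.2, q = 0.4.
e1 = (1+alpha)/2 = -1.0, e2 = (1-alpha)/2 = 2.0.
t1 = p^e1 * q^e2 = 0.2^-1.0 * 0.4^2.0 = 0.8.
t2 = (1-p)^e1 * (1-q)^e2 = 0.8^-1.0 * 0.6^2.0 = 0.45.
4/(1-alpha^2) = -0.5.
D = -0.5*(1 - 0.8 - 0.45) = 0.1250

0.1250


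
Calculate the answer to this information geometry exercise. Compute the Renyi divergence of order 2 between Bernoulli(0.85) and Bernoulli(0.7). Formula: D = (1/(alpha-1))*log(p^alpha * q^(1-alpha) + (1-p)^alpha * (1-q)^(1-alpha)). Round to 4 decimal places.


Renyi divergence of order alpha between Bernoulli distributions:
D = (1/(alpha-1))*log(p^alpha * q^(1-alpha) + (1-p)^alpha * (1-q)^(1-alpha)).
alpha = 2, p = 0.85, q = 0.7.
p^alpha * q^(1-alpha) = 0.85^2 * 0.7^-1 = 1.032143.
(1-p)^alpha * (1-q)^(1-alpha) = 0.15^2 * 0.3^-1 = 0.075.
sum = 1.032143 + 0.075 = 1.107143.
D = (1/1)*log(1.107143) = 0.1018

0.1018


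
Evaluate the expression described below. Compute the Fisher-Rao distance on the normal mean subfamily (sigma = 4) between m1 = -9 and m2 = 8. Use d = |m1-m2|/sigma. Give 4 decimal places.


On the fixed-variance normal subfamily, geodesic distance = |m1-m2|/sigma.
|-9 - 8| = 17.
sigma = 4.
d = 17/4 = 4.2500

4.2500


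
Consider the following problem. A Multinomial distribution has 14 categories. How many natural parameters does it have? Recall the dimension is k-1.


Exponential family dimension calculation:
For Multinomial with k=14 categories, dim = k-1 = 13.

13


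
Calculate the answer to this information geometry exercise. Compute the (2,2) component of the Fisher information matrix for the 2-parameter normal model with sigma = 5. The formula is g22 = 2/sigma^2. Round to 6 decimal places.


For the 2-parameter normal family, the Fisher metric has:
  g11 = 1/sigma^2, g22 = 2/sigma^2.
sigma = 5, sigma^2 = 25.
g22 = 0.080000

0.080000


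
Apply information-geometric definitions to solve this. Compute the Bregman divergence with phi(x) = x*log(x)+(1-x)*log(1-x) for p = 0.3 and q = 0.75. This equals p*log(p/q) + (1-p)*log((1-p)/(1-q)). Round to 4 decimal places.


Bregman divergence with negative entropy generator:
D = p*log(p/q) + (1-p)*log((1-p)/(1-q)).
p = 0.3, q = 0.75.
p*log(p/q) = 0.3*log(0.3/0.75) = -0.274887.
(1-p)*log((1-p)/(1-q)) = 0.7*log(0.7/0.25) = 0.720734.
D = -0.274887 + 0.720734 = 0.4458

0.4458


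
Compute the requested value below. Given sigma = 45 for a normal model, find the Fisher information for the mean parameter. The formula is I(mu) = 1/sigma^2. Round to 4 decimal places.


The Fisher information for the mean of a normal distribution is I(mu) = 1/sigma^2.
sigma = 45, so sigma^2 = 2025.
I(mu) = 1/2025 = 0.0005

0.0005


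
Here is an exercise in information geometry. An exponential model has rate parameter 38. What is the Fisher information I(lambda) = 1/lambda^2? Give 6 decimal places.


Fisher information for exponential: I(lambda) = 1/lambda^2.
lambda = 38, lambda^2 = 1444.
I = 1/1444 = 0.000693

0.000693


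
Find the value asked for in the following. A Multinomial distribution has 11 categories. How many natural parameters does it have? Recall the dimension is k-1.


Exponential family dimension calculation:
For Multinomial with k=11 categories, dim = k-1 = 10.

10


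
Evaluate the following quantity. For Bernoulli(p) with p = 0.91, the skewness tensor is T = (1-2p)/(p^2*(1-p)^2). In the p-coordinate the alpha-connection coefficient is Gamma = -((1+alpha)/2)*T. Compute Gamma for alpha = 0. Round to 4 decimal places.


Skewness (Amari-Chentsov) tensor: T = (1-2p)/(p^2*(1-p)^2).
p = 0.91, 1-2p = -0.82, p^2 = 0.8281, (1-p)^2 = 0.0081.
T = -0.82/(0.8281 * 0.0081) = -122.249206.
In the p-coordinate, Gamma^(alpha) = Gamma^(0) - (alpha/2)*T with Gamma^(0) = (1/2)*g'(p) = -T/2,
so Gamma^(alpha) = -((1+alpha)/2)*T.
alpha = 0, -(1+alpha)/2 = -0.5.
Gamma = -0.5 * -122.249206 = 61.1246

61.1246


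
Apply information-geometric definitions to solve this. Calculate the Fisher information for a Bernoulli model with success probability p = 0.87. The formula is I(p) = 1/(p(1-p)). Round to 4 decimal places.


For Bernoulli(p), Fisher information is I(p) = 1/(p*(1-p)).
p = 0.87, 1-p = 0.13.
p*(1-p) = 0.1131.
I(p) = 1/0.1131 = 8.8417

8.8417


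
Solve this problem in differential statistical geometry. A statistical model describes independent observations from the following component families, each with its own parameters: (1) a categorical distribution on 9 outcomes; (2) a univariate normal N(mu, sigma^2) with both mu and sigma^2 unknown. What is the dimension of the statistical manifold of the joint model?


The dimension of a statistical manifold equals the number of free
(independent) real parameters of the model. For a product of independent
blocks the parameter counts add.
- categorical on 9 outcomes (probabilities sum to 1): 9-1 = 8.
- normal (mu, sigma^2): 2.
Total = 8 + 2 = 10.
Dimension = 10

10


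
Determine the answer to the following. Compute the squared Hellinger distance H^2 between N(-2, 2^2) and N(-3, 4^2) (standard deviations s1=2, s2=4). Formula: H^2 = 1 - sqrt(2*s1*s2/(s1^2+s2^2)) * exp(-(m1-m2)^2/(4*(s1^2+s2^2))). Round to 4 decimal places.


Squared Hellinger distance for Gaussians:
H^2 = 1 - sqrt(2*s1*s2/(s1^2+s2^2)) * exp(-(m1-m2)^2/(4*(s1^2+s2^2))).
s1^2 = 4, s2^2 = 16, s1^2+s2^2 = 20.
sqrt(2*2*4/(20)) = 0.894427.
(m1-m2)^2 = (1)^2 = 1.
exp(-1/(4*20)) = exp(-0.0125) = 0.987578.
H^2 = 1 - 0.894427*0.987578 = 0.1167

0.1167


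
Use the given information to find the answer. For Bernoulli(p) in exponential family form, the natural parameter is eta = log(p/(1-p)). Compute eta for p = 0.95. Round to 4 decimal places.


Natural parameter for Bernoulli: eta = log(p/(1-p)).
p = 0.95, 1-p = 0.05.
p/(1-p) = 19.0.
eta = log(19.0) = 2.9444

2.9444


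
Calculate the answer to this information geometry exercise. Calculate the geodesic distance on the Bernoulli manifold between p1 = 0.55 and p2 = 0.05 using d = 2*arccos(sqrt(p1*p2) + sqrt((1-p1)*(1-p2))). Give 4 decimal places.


Geodesic distance on Bernoulli manifold:
d(p1,p2) = 2*arccos(sqrt(p1*p2) + sqrt((1-p1)*(1-p2))).
sqrt(p1*p2) = sqrt(0.55*0.05) = 0.165831.
sqrt((1-p1)*(1-p2)) = sqrt(0.45*0.95) = 0.653835.
arg = 0.165831 + 0.653835 = 0.819666.
d = 2*arccos(0.819666) = 1.2199

1.2199


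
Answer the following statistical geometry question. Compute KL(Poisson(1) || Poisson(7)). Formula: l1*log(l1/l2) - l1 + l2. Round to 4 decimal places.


KL divergence for Poisson:
KL = l1*log(l1/l2) - l1 + l2.
l1 = 1, l2 = 7.
log(1/7) = -1.94591.
l1*log(l1/l2) = 1 * -1.94591 = -1.94591.
KL = -1.94591 - 1 + 7 = 4.0541

4.0541


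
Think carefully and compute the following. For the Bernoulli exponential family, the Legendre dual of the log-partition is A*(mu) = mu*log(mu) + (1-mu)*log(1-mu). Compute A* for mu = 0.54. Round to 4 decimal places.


Legendre transform for Bernoulli:
A*(mu) = mu*log(mu) + (1-mu)*log(1-mu).
mu = 0.54, 1-mu = 0.46.
mu*log(mu) = 0.54*log(0.54) = -0.332741.
(1-mu)*log(1-mu) = 0.46*log(0.46) = -0.357203.
A* = -0.332741 + -0.357203 = -0.6899

-0.6899


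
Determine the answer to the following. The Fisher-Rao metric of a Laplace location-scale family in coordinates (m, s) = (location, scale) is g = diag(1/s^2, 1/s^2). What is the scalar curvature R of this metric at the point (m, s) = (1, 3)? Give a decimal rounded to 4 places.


The metric has the form g = (A dm^2 + B ds^2)/s^2 with A = 1, B = 1.
Substitute u = sqrt(A/B)*m: g = B*(du^2 + ds^2)/s^2, i.e. B times the
Poincare upper half-plane metric, which has constant Gaussian curvature -1.
Scaling a 2D metric by a constant c divides the Gaussian curvature by c,
so K = -1/B = -1/(1) = -1.0000 everywhere (the point (m, s) = (1, 3) is irrelevant:
the curvature is constant).
Scalar curvature in dimension 2: R = 2K = -2/(1) = -2.0000.

-2.0000


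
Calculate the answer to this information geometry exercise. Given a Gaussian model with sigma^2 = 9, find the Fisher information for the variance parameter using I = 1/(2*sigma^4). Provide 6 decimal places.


Fisher information for variance: I(sigma^2) = 1/(2*sigma^4).
sigma^2 = 9, so sigma^4 = 81.
I = 1/(2*81) = 1/162 = 0.006173

0.006173


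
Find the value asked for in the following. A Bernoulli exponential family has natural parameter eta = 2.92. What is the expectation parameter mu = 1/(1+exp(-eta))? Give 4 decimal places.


Dual coordinate (expectation parameter) for Bernoulli:
mu = 1/(1+exp(-eta)).
eta = 2.92.
exp(-eta) = exp(-2.92) = 0.053934.
mu = 1/(1+0.053934) = 0.9488

0.9488


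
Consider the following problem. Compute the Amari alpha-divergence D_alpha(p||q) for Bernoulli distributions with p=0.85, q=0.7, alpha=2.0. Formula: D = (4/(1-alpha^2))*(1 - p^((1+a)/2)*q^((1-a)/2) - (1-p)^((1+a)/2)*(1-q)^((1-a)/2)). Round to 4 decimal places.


Amari alpha-divergence:
D = (4/(1-alpha^2))*(1 - p^((1+a)/2)*q^((1-a)/2) - (1-p)^((1+a)/2)*(1-q)^((1-a)/2)).
alpha = 2.0, p = 0.85, q = 0.7.
e1 = (1+alpha)/2 = 1.5, e2 = (1-alpha)/2 = -0.5.
t1 = p^e1 * q^e2 = 0.85^1.5 * 0.7^-0.5 = 0.936654.
t2 = (1-p)^e1 * (1-q)^e2 = 0.15^1.5 * 0.3^-0.5 = 0.106066.
4/(1-alpha^2) = -1.333333.
D = -1.333333*(1 - 0.936654 - 0.106066) = 0.0570

0.0570


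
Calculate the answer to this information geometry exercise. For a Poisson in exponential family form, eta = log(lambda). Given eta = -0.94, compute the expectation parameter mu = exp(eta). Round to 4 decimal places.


Expectation parameter for Poisson exponential family:
mu = exp(eta).
eta = -0.94.
mu = exp(-0.94) = 0.3906

0.3906


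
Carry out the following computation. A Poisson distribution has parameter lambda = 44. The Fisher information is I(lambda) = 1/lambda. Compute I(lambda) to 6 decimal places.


Fisher information for Poisson: I(lambda) = 1/lambda.
lambda = 44.
I(lambda) = 1/44 = 0.022727

0.022727


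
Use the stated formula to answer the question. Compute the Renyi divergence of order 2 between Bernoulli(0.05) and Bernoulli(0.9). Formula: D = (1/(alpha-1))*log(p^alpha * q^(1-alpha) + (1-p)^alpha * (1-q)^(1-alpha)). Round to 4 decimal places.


Renyi divergence of order alpha between Bernoulli distributions:
D = (1/(alpha-1))*log(p^alpha * q^(1-alpha) + (1-p)^alpha * (1-q)^(1-alpha)).
alpha = 2, p = 0.05, q = 0.9.
p^alpha * q^(1-alpha) = 0.05^2 * 0.9^-1 = 0.002778.
(1-p)^alpha * (1-q)^(1-alpha) = 0.95^2 * 0.1^-1 = 9.025.
sum = 0.002778 + 9.025 = 9.027778.
D = (1/1)*log(9.027778) = 2.2003

2.2003


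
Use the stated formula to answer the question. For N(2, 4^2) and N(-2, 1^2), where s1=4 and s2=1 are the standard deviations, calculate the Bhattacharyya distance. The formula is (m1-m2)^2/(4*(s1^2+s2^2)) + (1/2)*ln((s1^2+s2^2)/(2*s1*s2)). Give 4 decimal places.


Bhattacharyya distance between two Gaussians:
DB = (m1-m2)^2/(4*(s1^2+s2^2)) + (1/2)*ln((s1^2+s2^2)/(2*s1*s2)).
(m1-m2)^2 = (4)^2 = 16.
s1^2+s2^2 = 16 + 1 = 17.
term1 = 16/68 = 0.235294.
term2 = 0.5*ln(17/8.0) = 0.376886.
DB = 0.235294 + 0.376886 = 0.6122

0.6122


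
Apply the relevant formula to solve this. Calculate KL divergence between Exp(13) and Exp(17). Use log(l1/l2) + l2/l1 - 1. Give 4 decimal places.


KL divergence for exponential family:
KL = log(l1/l2) + l2/l1 - 1.
log(13/17) = -0.268264.
17/13 = 1.307692.
KL = -0.268264 + 1.307692 - 1 = 0.0394

0.0394


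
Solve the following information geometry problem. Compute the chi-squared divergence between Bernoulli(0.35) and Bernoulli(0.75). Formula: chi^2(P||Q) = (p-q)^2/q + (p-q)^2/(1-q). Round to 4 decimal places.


Chi-squared divergence between Bernoulli distributions:
chi^2 = (p-q)^2/q + (p-q)^2/(1-q).
p = 0.35, q = 0.75, p-q = -0.4.
(p-q)^2 = 0.16.
term1 = 0.16/0.75 = 0.213333.
term2 = 0.16/0.25 = 0.64.
chi^2 = 0.213333 + 0.64 = 0.8533

0.8533


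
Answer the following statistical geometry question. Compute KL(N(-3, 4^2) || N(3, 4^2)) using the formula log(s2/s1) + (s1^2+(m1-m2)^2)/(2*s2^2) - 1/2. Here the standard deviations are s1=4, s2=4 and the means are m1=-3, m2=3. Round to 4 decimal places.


KL divergence between normal distributions:
KL = log(s2/s1) + (s1^2 + (m1-m2)^2)/(2*s2^2) - 1/2.
log(4/4) = 0.0.
(4^2 + (-3-3)^2)/(2*4^2) = (16 + 36)/32 = 1.625.
KL = 0.0 + 1.625 - 0.5 = 1.1250

1.1250


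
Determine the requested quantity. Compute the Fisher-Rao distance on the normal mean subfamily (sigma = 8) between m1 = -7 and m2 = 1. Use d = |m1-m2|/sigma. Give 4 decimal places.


On the fixed-variance normal subfamily, geodesic distance = |m1-m2|/sigma.
|-7 - 1| = 8.
sigma = 8.
d = 8/8 = 1.0000

1.0000


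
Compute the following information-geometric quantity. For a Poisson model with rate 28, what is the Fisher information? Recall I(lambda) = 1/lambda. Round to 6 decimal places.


Fisher information for Poisson: I(lambda) = 1/lambda.
lambda = 28.
I(lambda) = 1/28 = 0.035714

0.035714


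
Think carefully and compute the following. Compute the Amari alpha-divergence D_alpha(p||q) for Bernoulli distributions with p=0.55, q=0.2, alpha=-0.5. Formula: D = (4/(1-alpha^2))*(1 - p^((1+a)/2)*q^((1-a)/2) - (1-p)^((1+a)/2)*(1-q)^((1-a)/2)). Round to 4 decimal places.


Amari alpha-divergence:
D = (4/(1-alpha^2))*(1 - p^((1+a)/2)*q^((1-a)/2) - (1-p)^((1+a)/2)*(1-q)^((1-a)/2)).
alpha = -0.5, p = 0.55, q = 0.2.
e1 = (1+alpha)/2 = 0.25, e2 = (1-alpha)/2 = 0.75.
t1 = p^e1 * q^e2 = 0.55^0.25 * 0.2^0.75 = 0.257551.
t2 = (1-p)^e1 * (1-q)^e2 = 0.45^0.25 * 0.8^0.75 = 0.69282.
4/(1-alpha^2) = 5.333333.
D = 5.333333*(1 - 0.257551 - 0.69282) = 0.2647

0.2647


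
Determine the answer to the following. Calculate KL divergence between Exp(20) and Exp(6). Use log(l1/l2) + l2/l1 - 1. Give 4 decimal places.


KL divergence for exponential family:
KL = log(l1/l2) + l2/l1 - 1.
log(20/6) = 1.203973.
6/20 = 0.3.
KL = 1.203973 + 0.3 - 1 = 0.5040

0.5040


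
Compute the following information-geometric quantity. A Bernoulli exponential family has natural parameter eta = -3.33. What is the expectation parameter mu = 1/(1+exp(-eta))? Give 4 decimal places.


Dual coordinate (expectation parameter) for Bernoulli:
mu = 1/(1+exp(-eta)).
eta = -3.33.
exp(-eta) = exp(3.33) = 27.938342.
mu = 1/(1+27.938342) = 0.0346

0.0346


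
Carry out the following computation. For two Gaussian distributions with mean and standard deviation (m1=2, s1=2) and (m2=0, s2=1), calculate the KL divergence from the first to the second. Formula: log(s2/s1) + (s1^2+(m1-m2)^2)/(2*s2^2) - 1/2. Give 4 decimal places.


KL divergence between normal distributions:
KL = log(s2/s1) + (s1^2 + (m1-m2)^2)/(2*s2^2) - 1/2.
log(1/2) = -0.693147.
(2^2 + (2-0)^2)/(2*1^2) = (4 + 4)/2 = 4.0.
KL = -0.693147 + 4.0 - 0.5 = 2.8069

2.8069


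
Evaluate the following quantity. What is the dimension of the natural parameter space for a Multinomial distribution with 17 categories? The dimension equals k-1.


Exponential family dimension calculation:
For Multinomial with k=17 categories, dim = k-1 = 16.

16


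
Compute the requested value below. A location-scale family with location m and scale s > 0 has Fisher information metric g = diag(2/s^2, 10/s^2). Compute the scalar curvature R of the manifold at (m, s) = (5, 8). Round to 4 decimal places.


The metric has the form g = (A dm^2 + B ds^2)/s^2 with A = 2, B = 10.
Substitute u = sqrt(A/B)*m: g = B*(du^2 + ds^2)/s^2, i.e. B times the
Poincare upper half-plane metric, which has constant Gaussian curvature -1.
Scaling a 2D metric by a constant c divides the Gaussian curvature by c,
so K = -1/B = -1/(10) = -0.1000 everywhere (the point (m, s) = (5, 8) is irrelevant:
the curvature is constant).
Scalar curvature in dimension 2: R = 2K = -2/(10) = -0.2000.

-0.2000


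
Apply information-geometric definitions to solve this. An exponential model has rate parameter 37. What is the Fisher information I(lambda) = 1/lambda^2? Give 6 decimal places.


Fisher information for exponential: I(lambda) = 1/lambda^2.
lambda = 37, lambda^2 = 1369.
I = 1/1369 = 0.000730

0.000730


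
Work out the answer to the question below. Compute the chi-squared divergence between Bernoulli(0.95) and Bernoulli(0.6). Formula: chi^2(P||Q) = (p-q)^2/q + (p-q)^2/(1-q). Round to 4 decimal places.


Chi-squared divergence between Bernoulli distributions:
chi^2 = (p-q)^2/q + (p-q)^2/(1-q).
p = 0.95, q = 0.6, p-q = 0.35.
(p-q)^2 = 0.1225.
term1 = 0.1225/0.6 = 0.204167.
term2 = 0.1225/0.4 = 0.30625.
chi^2 = 0.204167 + 0.30625 = 0.5104

0.5104


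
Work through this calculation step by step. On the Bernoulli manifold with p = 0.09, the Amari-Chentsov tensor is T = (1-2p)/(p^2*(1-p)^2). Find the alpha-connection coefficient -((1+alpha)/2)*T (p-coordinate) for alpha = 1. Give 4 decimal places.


Skewness (Amari-Chentsov) tensor: T = (1-2p)/(p^2*(1-p)^2).
p = 0.09, 1-2p = 0.82, p^2 = 0.0081, (1-p)^2 = 0.8281.
T = 0.82/(0.0081 * 0.8281) = 122.249206.
In the p-coordinate, Gamma^(alpha) = Gamma^(0) - (alpha/2)*T with Gamma^(0) = (1/2)*g'(p) = -T/2,
so Gamma^(alpha) = -((1+alpha)/2)*T.
alpha = 1, -(1+alpha)/2 = -1.0.
Gamma = -1.0 * 122.249206 = -122.2492

-122.2492


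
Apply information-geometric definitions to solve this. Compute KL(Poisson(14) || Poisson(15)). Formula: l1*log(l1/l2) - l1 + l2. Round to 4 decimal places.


KL divergence for Poisson:
KL = l1*log(l1/l2) - l1 + l2.
l1 = 14, l2 = 15.
log(14/15) = -0.068993.
l1*log(l1/l2) = 14 * -0.068993 = -0.9659.
KL = -0.9659 - 14 + 15 = 0.0341

0.0341


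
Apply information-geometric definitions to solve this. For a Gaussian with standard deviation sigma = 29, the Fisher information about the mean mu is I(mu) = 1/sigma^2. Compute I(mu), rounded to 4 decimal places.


The Fisher information for the mean of a normal distribution is I(mu) = 1/sigma^2.
sigma = 29, so sigma^2 = 841.
I(mu) = 1/841 = 0.0012

0.0012


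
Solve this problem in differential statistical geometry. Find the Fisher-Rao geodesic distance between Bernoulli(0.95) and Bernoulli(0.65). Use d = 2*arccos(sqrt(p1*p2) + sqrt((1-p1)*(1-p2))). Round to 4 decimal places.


Geodesic distance on Bernoulli manifold:
d(p1,p2) = 2*arccos(sqrt(p1*p2) + sqrt((1-p1)*(1-p2))).
sqrt(p1*p2) = sqrt(0.95*0.65) = 0.785812.
sqrt((1-p1)*(1-p2)) = sqrt(0.05*0.35) = 0.132288.
arg = 0.785812 + 0.132288 = 0.918099.
d = 2*arccos(0.918099) = 0.8151

0.8151


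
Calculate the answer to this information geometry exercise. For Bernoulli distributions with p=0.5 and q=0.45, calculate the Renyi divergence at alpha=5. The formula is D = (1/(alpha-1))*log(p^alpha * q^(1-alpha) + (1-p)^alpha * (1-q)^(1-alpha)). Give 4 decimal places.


Renyi divergence of order alpha between Bernoulli distributions:
D = (1/(alpha-1))*log(p^alpha * q^(1-alpha) + (1-p)^alpha * (1-q)^(1-alpha)).
alpha = 5, p = 0.5, q = 0.45.
p^alpha * q^(1-alpha) = 0.5^5 * 0.45^-4 = 0.762079.
(1-p)^alpha * (1-q)^(1-alpha) = 0.5^5 * 0.55^-4 = 0.341507.
sum = 0.762079 + 0.341507 = 1.103586.
D = (1/4)*log(1.103586) = 0.0246

0.0246


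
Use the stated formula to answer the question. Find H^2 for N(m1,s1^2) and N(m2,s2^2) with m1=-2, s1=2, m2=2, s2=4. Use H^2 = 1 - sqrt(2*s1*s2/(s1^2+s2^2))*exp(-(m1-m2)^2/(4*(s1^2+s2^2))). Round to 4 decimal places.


Squared Hellinger distance for Gaussians:
H^2 = 1 - sqrt(2*s1*s2/(s1^2+s2^2)) * exp(-(m1-m2)^2/(4*(s1^2+s2^2))).
s1^2 = 4, s2^2 = 16, s1^2+s2^2 = 20.
sqrt(2*2*4/(20)) = 0.894427.
(m1-m2)^2 = (-4)^2 = 16.
exp(-16/(4*20)) = exp(-0.2) = 0.818731.
H^2 = 1 - 0.894427*0.818731 = 0.2677

0.2677


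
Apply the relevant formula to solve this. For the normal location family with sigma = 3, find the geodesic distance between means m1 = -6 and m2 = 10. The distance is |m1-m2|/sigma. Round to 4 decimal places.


On the fixed-variance normal subfamily, geodesic distance = |m1-m2|/sigma.
|-6 - 10| = 16.
sigma = 3.
d = 16/3 = 5.3333

5.3333


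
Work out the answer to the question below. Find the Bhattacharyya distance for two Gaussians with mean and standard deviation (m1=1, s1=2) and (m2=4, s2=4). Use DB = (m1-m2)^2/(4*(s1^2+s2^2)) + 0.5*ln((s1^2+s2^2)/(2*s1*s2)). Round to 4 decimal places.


Bhattacharyya distance between two Gaussians:
DB = (m1-m2)^2/(4*(s1^2+s2^2)) + (1/2)*ln((s1^2+s2^2)/(2*s1*s2)).
(m1-m2)^2 = (-3)^2 = 9.
s1^2+s2^2 = 4 + 16 = 20.
term1 = 9/80 = 0.1125.
term2 = 0.5*ln(20/16.0) = 0.111572.
DB = 0.1125 + 0.111572 = 0.2241

0.2241


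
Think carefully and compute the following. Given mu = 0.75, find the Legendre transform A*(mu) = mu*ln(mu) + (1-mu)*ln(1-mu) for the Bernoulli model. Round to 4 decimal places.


Legendre transform for Bernoulli:
A*(mu) = mu*log(mu) + (1-mu)*log(1-mu).
mu = 0.75, 1-mu = 0.25.
mu*log(mu) = 0.75*log(0.75) = -0.215762.
(1-mu)*log(1-mu) = 0.25*log(0.25) = -0.346574.
A* = -0.215762 + -0.346574 = -0.5623

-0.5623


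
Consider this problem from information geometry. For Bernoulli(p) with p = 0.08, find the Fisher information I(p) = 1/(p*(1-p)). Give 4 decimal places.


For Bernoulli(p), Fisher information is I(p) = 1/(p*(1-p)).
p = 0.08, 1-p = 0.92.
p*(1-p) = 0.0736.
I(p) = 1/0.0736 = 13.5870

13.5870


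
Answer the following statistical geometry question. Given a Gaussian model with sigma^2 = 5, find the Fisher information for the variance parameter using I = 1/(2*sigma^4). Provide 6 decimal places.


Fisher information for variance: I(sigma^2) = 1/(2*sigma^4).
sigma^2 = 5, so sigma^4 = 25.
I = 1/(2*25) = 1/50 = 0.020000

0.020000


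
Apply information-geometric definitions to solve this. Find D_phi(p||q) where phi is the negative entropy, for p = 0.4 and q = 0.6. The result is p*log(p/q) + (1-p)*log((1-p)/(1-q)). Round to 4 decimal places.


Bregman divergence with negative entropy generator:
D = p*log(p/q) + (1-p)*log((1-p)/(1-q)).
p = 0.4, q = 0.6.
p*log(p/q) = 0.4*log(0.4/0.6) = -0.162186.
(1-p)*log((1-p)/(1-q)) = 0.6*log(0.6/0.4) = 0.243279.
D = -0.162186 + 0.243279 = 0.0811

0.0811


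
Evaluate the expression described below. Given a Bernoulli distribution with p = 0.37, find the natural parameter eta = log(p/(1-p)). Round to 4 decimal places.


Natural parameter for Bernoulli: eta = log(p/(1-p)).
p = 0.37, 1-p = 0.63.
p/(1-p) = 0.587302.
eta = log(0.587302) = -0.5322

-0.5322


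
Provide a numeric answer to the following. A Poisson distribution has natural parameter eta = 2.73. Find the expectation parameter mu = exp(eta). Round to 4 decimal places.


Expectation parameter for Poisson exponential family:
mu = exp(eta).
eta = 2.73.
mu = exp(2.73) = 15.3329

15.3329


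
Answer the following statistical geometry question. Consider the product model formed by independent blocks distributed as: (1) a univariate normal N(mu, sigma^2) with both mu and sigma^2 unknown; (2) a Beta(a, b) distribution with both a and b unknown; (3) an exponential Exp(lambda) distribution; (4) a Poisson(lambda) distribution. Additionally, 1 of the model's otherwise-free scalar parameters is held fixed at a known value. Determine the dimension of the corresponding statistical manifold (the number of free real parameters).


The dimension of a statistical manifold equals the number of free
(independent) real parameters of the model. For a product of independent
blocks the parameter counts add.
- normal (mu, sigma^2): 2.
- Beta (a, b): 2.
- exponential (lambda): 1.
- Poisson (lambda): 1.
Total = 2 + 2 + 1 + 1 = 6.
1 parameter(s) fixed at known values: 6 - 1 = 5.
Dimension = 5

5


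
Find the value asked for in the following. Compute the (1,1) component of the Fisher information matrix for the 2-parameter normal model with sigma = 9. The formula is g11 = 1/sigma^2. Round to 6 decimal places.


For the 2-parameter normal family, the Fisher metric has:
  g11 = 1/sigma^2, g22 = 2/sigma^2.
sigma = 9, sigma^2 = 81.
g11 = 0.012346

0.012346


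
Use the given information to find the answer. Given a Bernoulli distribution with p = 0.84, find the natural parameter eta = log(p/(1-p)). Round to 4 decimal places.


Natural parameter for Bernoulli: eta = log(p/(1-p)).
p = 0.84, 1-p = 0.16.
p/(1-p) = 5.25.
eta = log(5.25) = 1.6582

1.6582


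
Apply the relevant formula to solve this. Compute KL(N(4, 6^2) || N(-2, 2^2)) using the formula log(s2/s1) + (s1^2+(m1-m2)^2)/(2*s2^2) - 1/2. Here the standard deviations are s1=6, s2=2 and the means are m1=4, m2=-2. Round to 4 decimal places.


KL divergence between normal distributions:
KL = log(s2/s1) + (s1^2 + (m1-m2)^2)/(2*s2^2) - 1/2.
log(2/6) = -1.098612.
(6^2 + (4--2)^2)/(2*2^2) = (36 + 36)/8 = 9.0.
KL = -1.098612 + 9.0 - 0.5 = 7.4014

7.4014


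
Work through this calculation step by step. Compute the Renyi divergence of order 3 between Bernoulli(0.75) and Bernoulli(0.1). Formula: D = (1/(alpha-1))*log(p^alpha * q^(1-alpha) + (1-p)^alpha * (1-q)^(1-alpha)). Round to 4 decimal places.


Renyi divergence of order alpha between Bernoulli distributions:
D = (1/(alpha-1))*log(p^alpha * q^(1-alpha) + (1-p)^alpha * (1-q)^(1-alpha)).
alpha = 3, p = 0.75, q = 0.1.
p^alpha * q^(1-alpha) = 0.75^3 * 0.1^-2 = 42.1875.
(1-p)^alpha * (1-q)^(1-alpha) = 0.25^3 * 0.9^-2 = 0.01929.
sum = 42.1875 + 0.01929 = 42.20679.
D = (1/2)*log(42.20679) = 1.8713

1.8713


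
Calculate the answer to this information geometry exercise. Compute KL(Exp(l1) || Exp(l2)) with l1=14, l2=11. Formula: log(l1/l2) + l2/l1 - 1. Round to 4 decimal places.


KL divergence for exponential family:
KL = log(l1/l2) + l2/l1 - 1.
log(14/11) = 0.241162.
11/14 = 0.785714.
KL = 0.241162 + 0.785714 - 1 = 0.0269

0.0269


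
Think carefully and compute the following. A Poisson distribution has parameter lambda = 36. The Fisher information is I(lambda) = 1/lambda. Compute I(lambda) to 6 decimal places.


Fisher information for Poisson: I(lambda) = 1/lambda.
lambda = 36.
I(lambda) = 1/36 = 0.027778

0.027778


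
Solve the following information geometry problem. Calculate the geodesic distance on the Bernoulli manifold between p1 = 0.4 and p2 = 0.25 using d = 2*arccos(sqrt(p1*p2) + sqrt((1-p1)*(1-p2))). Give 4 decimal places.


Geodesic distance on Bernoulli manifold:
d(p1,p2) = 2*arccos(sqrt(p1*p2) + sqrt((1-p1)*(1-p2))).
sqrt(p1*p2) = sqrt(0.4*0.25) = 0.316228.
sqrt((1-p1)*(1-p2)) = sqrt(0.6*0.75) = 0.67082.
arg = 0.316228 + 0.67082 = 0.987048.
d = 2*arccos(0.987048) = 0.3222

0.3222


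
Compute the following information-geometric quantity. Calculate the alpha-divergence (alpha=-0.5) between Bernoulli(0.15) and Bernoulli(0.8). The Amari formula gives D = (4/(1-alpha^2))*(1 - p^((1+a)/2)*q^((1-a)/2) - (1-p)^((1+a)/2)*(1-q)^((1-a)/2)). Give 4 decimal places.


Amari alpha-divergence:
D = (4/(1-alpha^2))*(1 - p^((1+a)/2)*q^((1-a)/2) - (1-p)^((1+a)/2)*(1-q)^((1-a)/2)).
alpha = -0.5, p = 0.15, q = 0.8.
e1 = (1+alpha)/2 = 0.25, e2 = (1-alpha)/2 = 0.75.
t1 = p^e1 * q^e2 = 0.15^0.25 * 0.8^0.75 = 0.52643.
t2 = (1-p)^e1 * (1-q)^e2 = 0.85^0.25 * 0.2^0.75 = 0.287162.
4/(1-alpha^2) = 5.333333.
D = 5.333333*(1 - 0.52643 - 0.287162) = 0.9942

0.9942


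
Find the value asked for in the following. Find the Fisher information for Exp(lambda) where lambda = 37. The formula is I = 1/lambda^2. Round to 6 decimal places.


Fisher information for exponential: I(lambda) = 1/lambda^2.
lambda = 37, lambda^2 = 1369.
I = 1/1369 = 0.000730

0.000730


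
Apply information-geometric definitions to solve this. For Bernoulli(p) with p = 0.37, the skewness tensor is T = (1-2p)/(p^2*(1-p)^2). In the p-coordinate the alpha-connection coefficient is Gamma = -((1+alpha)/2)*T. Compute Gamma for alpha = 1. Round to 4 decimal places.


Skewness (Amari-Chentsov) tensor: T = (1-2p)/(p^2*(1-p)^2).
p = 0.37, 1-2p = 0.26, p^2 = 0.1369, (1-p)^2 = 0.3969.
T = 0.26/(0.1369 * 0.3969) = 4.785076.
In the p-coordinate, Gamma^(alpha) = Gamma^(0) - (alpha/2)*T with Gamma^(0) = (1/2)*g'(p) = -T/2,
so Gamma^(alpha) = -((1+alpha)/2)*T.
alpha = 1, -(1+alpha)/2 = -1.0.
Gamma = -1.0 * 4.785076 = -4.7851

-4.7851


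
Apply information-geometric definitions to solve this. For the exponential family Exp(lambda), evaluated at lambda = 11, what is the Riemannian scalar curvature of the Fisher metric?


This family has a single free parameter, so its statistical manifold
is 1-dimensional. The Riemann curvature tensor of any 1-dimensional
Riemannian manifold vanishes identically, so R = 0.

0


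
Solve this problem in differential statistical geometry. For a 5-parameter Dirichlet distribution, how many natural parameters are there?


Exponential family dimension calculation:
Dirichlet with 5 components has 5 natural parameters.

5


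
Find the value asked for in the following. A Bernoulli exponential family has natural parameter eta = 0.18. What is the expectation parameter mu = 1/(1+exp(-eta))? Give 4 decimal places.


Dual coordinate (expectation parameter) for Bernoulli:
mu = 1/(1+exp(-eta)).
eta = 0.18.
exp(-eta) = exp(-0.18) = 0.83527.
mu = 1/(1+0.83527) = 0.5449

0.5449


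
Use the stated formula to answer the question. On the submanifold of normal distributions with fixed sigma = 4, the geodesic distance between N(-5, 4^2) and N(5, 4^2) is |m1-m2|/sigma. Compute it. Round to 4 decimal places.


On the fixed-variance normal subfamily, geodesic distance = |m1-m2|/sigma.
|-5 - 5| = 10.
sigma = 4.
d = 10/4 = 2.5000

2.5000


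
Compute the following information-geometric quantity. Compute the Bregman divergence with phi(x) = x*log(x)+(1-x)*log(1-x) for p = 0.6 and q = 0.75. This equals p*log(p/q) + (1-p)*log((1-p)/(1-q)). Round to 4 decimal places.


Bregman divergence with negative entropy generator:
D = p*log(p/q) + (1-p)*log((1-p)/(1-q)).
p = 0.6, q = 0.75.
p*log(p/q) = 0.6*log(0.6/0.75) = -0.133886.
(1-p)*log((1-p)/(1-q)) = 0.4*log(0.4/0.25) = 0.188001.
D = -0.133886 + 0.188001 = 0.0541

0.0541


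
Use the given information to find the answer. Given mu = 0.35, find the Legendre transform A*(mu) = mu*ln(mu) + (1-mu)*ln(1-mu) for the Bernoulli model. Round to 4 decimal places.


Legendre transform for Bernoulli:
A*(mu) = mu*log(mu) + (1-mu)*log(1-mu).
mu = 0.35, 1-mu = 0.65.
mu*log(mu) = 0.35*log(0.35) = -0.367438.
(1-mu)*log(1-mu) = 0.65*log(0.65) = -0.280009.
A* = -0.367438 + -0.280009 = -0.6474

-0.6474


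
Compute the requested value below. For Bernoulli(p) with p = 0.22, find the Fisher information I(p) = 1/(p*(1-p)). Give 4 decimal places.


For Bernoulli(p), Fisher information is I(p) = 1/(p*(1-p)).
p = 0.22, 1-p = 0.78.
p*(1-p) = 0.1716.
I(p) = 1/0.1716 = 5.8275

5.8275


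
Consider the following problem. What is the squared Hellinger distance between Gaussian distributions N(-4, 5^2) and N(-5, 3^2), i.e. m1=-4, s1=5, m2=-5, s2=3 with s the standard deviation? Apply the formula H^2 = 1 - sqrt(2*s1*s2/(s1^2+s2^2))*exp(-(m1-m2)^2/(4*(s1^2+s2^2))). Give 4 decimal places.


Squared Hellinger distance for Gaussians:
H^2 = 1 - sqrt(2*s1*s2/(s1^2+s2^2)) * exp(-(m1-m2)^2/(4*(s1^2+s2^2))).
s1^2 = 25, s2^2 = 9, s1^2+s2^2 = 34.
sqrt(2*5*3/(34)) = 0.939336.
(m1-m2)^2 = (1)^2 = 1.
exp(-1/(4*34)) = exp(-0.007353) = 0.992674.
H^2 = 1 - 0.939336*0.992674 = 0.0675

0.0675


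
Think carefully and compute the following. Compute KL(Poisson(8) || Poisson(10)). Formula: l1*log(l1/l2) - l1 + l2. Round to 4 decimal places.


KL divergence for Poisson:
KL = l1*log(l1/l2) - l1 + l2.
l1 = 8, l2 = 10.
log(8/10) = -0.223144.
l1*log(l1/l2) = 8 * -0.223144 = -1.785148.
KL = -1.785148 - 8 + 10 = 0.2149

0.2149


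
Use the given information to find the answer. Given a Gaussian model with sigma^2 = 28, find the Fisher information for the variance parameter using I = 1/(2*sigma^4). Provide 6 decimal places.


Fisher information for variance: I(sigma^2) = 1/(2*sigma^4).
sigma^2 = 28, so sigma^4 = 784.
I = 1/(2*784) = 1/1568 = 0.000638

0.000638


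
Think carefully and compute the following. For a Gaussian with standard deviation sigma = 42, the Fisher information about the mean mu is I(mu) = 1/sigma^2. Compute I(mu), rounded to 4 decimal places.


The Fisher information for the mean of a normal distribution is I(mu) = 1/sigma^2.
sigma = 42, so sigma^2 = 1764.
I(mu) = 1/1764 = 0.0006

0.0006


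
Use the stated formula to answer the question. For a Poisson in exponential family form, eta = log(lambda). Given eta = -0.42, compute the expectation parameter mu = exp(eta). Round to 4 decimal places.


Expectation parameter for Poisson exponential family:
mu = exp(eta).
eta = -0.42.
mu = exp(-0.42) = 0.6570

0.6570


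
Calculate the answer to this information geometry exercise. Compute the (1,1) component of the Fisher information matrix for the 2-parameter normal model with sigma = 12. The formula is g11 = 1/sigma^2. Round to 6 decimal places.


For the 2-parameter normal family, the Fisher metric has:
  g11 = 1/sigma^2, g22 = 2/sigma^2.
sigma = 12, sigma^2 = 144.
g11 = 0.006944

0.006944


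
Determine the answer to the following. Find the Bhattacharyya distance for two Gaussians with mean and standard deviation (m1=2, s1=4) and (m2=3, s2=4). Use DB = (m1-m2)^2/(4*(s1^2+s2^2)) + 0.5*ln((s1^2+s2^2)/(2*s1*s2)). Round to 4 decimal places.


Bhattacharyya distance between two Gaussians:
DB = (m1-m2)^2/(4*(s1^2+s2^2)) + (1/2)*ln((s1^2+s2^2)/(2*s1*s2)).
(m1-m2)^2 = (-1)^2 = 1.
s1^2+s2^2 = 16 + 16 = 32.
term1 = 1/128 = 0.007812.
term2 = 0.5*ln(32/32.0) = 0.0.
DB = 0.007812 + 0.0 = 0.0078

0.0078


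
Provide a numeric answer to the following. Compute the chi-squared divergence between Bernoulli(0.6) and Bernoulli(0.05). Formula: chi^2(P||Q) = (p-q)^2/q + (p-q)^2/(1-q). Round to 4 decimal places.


Chi-squared divergence between Bernoulli distributions:
chi^2 = (p-q)^2/q + (p-q)^2/(1-q).
p = 0.6, q = 0.05, p-q = 0.55.
(p-q)^2 = 0.3025.
term1 = 0.3025/0.05 = 6.05.
term2 = 0.3025/0.95 = 0.318421.
chi^2 = 6.05 + 0.318421 = 6.3684

6.3684


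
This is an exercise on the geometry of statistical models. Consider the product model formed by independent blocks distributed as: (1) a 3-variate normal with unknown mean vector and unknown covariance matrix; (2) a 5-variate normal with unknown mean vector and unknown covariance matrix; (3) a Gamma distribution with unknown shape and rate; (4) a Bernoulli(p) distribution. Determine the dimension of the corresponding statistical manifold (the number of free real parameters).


The dimension of a statistical manifold equals the number of free
(independent) real parameters of the model. For a product of independent
blocks the parameter counts add.
- 3-variate normal: 3 (mean) + 3*4/2 = 6 (symmetric covariance) = 9.
- 5-variate normal: 5 (mean) + 5*6/2 = 15 (symmetric covariance) = 20.
- Gamma (shape, rate): 2.
- Bernoulli (p): 1.
Total = 9 + 20 + 2 + 1 = 32.
Dimension = 32

32
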